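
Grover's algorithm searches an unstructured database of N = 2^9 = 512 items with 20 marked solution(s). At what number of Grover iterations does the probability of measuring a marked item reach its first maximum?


After j Grover iterations the success probability is P(j) = sin^2((2j+1)*theta), where sin(theta) = sqrt(k/N).
N = 2^9 = 512, k = 20
sin(theta) = sqrt(k/N) = 0.1976423538
theta = arcsin(sqrt(k/N)) = 0.1989522465 rad
P(j) reaches its first maximum when (2j+1)*theta is as close as possible to pi/2, i.e. j = round(pi/(4*theta) - 1/2).
pi/(4*theta) - 1/2 = 3.4477
(For comparison, the common estimate pi/4 * sqrt(N/k) = 3.9738; the exact maximiser is used here.)
Optimal iterations = 3

3


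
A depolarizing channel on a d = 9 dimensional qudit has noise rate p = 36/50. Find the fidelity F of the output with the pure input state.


F = (1-p) + p/d
= (1 - 0.7200) + 0.7200/9
= 0.2800 + 0.0800
= 0.3600

0.3600


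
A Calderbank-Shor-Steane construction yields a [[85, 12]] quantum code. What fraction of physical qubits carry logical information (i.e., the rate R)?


Code rate R = k/n
= 12/85
= 0.1412

0.1412


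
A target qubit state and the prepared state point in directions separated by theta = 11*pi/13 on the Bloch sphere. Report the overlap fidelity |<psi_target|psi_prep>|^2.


For states separated by angle theta on Bloch sphere:
F = cos^2(theta/2)
theta = 11*pi/13 = 2.6583
theta/2 = 1.3291
cos(theta/2) = 0.2393
F = 0.0573

0.0573


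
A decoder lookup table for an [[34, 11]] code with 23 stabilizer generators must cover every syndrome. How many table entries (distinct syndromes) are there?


Each stabilizer generator gives a binary (+1 or -1) measurement outcome.
With 23 independent generators:
Total syndromes = 2^23
= 8388608

8388608


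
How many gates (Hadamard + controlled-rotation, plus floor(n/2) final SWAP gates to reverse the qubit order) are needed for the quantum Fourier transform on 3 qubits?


Hadamard gates: 3
Controlled rotations: n*(n-1)/2 = 3*2/2 = 3
SWAP gates: floor(n/2) = floor(3/2) = 1
Total = 3 + 3 + 1
= 7

7


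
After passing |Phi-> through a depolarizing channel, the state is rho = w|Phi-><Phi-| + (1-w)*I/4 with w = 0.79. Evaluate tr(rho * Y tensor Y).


|Phi-> = (|00> - |11>)/sqrt(2)
For the pure Bell state, <Y_A Y_B> = +1 (Bell-state Pauli correlator).
The maximally-mixed part I/4 has tr(I/4 * P tensor P) = 0 for any traceless Pauli P.
So <Y_A Y_B>_rho = w * (+1) + (1 - w) * 0
= 0.79 * (+1)
= 0.7900

0.7900


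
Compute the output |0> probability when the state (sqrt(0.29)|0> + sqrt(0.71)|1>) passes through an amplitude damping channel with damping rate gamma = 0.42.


For amplitude damping with parameter gamma on state sqrt(a)|0> + sqrt(b)|1>:
alpha^2 = 0.29, beta^2 = 0.71
P(|0>) = alpha^2 + gamma * beta^2
= 0.29 + 0.42 * 0.71
= 0.29 + 0.2982
= 0.5882

0.5882


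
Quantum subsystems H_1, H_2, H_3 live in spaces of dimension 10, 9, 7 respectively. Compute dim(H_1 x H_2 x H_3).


dim(H_1 x H_2 x H_3) = 10 * 9 * 7
= 90 * 7
= 630

630


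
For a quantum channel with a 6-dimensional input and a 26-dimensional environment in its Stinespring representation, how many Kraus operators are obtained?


Tracing out the environment in an orthonormal basis {|i>_E} gives Kraus operators K_i = <i|_E U |0>_E.
Number of Kraus operators = dim(H_env) = d_env
= 26

26


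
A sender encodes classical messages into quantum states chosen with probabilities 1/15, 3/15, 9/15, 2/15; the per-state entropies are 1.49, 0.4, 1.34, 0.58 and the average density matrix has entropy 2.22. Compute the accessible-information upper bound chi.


chi = S(rho) - sum_i p_i * S(rho_i)
Weighted entropy = 1/15 * 1.49 + 3/15 * 0.4 + 9/15 * 1.34 + 2/15 * 0.58
= 1.0607
chi = 2.22 - 1.0607
= 1.1593

1.1593


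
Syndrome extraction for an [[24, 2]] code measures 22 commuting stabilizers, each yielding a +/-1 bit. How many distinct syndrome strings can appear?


Each stabilizer generator gives a binary (+1 or -1) measurement outcome.
With 22 independent generators:
Total syndromes = 2^22
= 4194304

4194304


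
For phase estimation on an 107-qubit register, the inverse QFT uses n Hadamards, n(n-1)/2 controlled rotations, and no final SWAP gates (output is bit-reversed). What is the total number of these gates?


Hadamard gates: 107
Controlled rotations: n*(n-1)/2 = 107*106/2 = 5671
SWAP gates: 0 (omitted)
Total = 107 + 5671
= 5778

5778


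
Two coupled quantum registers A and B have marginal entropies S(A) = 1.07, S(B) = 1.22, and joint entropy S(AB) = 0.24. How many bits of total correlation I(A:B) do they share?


I(A:B) = S(A) + S(B) - S(AB)
= 1.07 + 1.22 - 0.24
= 2.0500

2.0500


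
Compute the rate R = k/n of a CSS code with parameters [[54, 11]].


Code rate R = k/n
= 11/54
= 0.2037

0.2037


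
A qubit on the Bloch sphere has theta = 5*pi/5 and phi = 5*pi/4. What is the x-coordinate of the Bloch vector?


theta = 3.1416, phi = 3.9270
r_x = sin(theta)*cos(phi) = 0.0000 * -0.7071
r_x = 0.0000

0.0000


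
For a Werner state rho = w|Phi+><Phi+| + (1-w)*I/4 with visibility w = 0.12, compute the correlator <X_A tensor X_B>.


|Phi+> = (|00> + |11>)/sqrt(2)
For the pure Bell state, <X_A X_B> = +1 (Bell-state Pauli correlator).
The maximally-mixed part I/4 has tr(I/4 * P tensor P) = 0 for any traceless Pauli P.
So <X_A X_B>_rho = w * (+1) + (1 - w) * 0
= 0.12 * (+1)
= 0.1200

0.1200


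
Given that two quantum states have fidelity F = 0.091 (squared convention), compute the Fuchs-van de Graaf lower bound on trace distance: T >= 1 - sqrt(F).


Fuchs-van de Graaf (squared-fidelity convention): 1 - sqrt(F) <= T <= sqrt(1 - F).
Lower bound: T >= 1 - sqrt(F)
sqrt(F) = sqrt(0.091) = 0.3017
T >= 1 - 0.3017
T >= 0.6983

0.6983


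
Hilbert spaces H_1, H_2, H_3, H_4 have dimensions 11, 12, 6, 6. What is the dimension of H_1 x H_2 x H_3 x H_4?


dim(H_1 x H_2 x H_3 x H_4) = 11 * 12 * 6 * 6
= 132 * 6 * 6
= 792 * 6
= 4752

4752


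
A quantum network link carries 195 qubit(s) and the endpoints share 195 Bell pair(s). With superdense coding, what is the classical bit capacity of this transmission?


Superdense coding allows 2 classical bits per shared entangled pair.
195 pair(s) -> 2 * 195 = 390 classical bits

390


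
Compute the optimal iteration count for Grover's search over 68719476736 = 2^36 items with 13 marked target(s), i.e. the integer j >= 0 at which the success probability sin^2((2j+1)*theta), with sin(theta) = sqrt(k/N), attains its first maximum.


After j Grover iterations the success probability is P(j) = sin^2((2j+1)*theta), where sin(theta) = sqrt(k/N).
N = 2^36 = 68719476736, k = 13
sin(theta) = sqrt(k/N) = 1.375408659e-05
theta = arcsin(sqrt(k/N)) = 1.375408659e-05 rad
P(j) reaches its first maximum when (2j+1)*theta is as close as possible to pi/2, i.e. j = round(pi/(4*theta) - 1/2).
pi/(4*theta) - 1/2 = 57102.3951
(For comparison, the common estimate pi/4 * sqrt(N/k) = 57102.8951; the exact maximiser is used here.)
Optimal iterations = 57102

57102


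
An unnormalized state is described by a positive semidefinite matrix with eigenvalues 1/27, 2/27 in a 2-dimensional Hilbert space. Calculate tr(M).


tr(M) = sum of eigenvalues
= 1/27 + 2/27
= 3/27
= 0.1111

0.1111


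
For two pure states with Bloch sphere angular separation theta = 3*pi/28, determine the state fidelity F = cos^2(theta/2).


For states separated by angle theta on Bloch sphere:
F = cos^2(theta/2)
theta = 3*pi/28 = 0.3366
theta/2 = 0.1683
cos(theta/2) = 0.9859
F = 0.9719

0.9719


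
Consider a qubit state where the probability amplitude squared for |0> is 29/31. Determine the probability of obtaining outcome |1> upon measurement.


|alpha|^2 = 29/31 = 0.9355
|beta|^2 = 1 - 29/31 = 2/31 = 0.0645
P(|1>) = |beta|^2 = 0.0645

0.0645


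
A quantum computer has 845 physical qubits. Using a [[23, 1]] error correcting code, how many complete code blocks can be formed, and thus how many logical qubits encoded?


Each code block uses 23 physical qubits for 1 logical qubit(s).
Number of complete blocks = floor(845 / 23) = 36
Logical qubits = 36 * 1
= 36

36


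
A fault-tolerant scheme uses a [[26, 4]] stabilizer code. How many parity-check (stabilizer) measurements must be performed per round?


For an [[n,k]] stabilizer code:
Number of stabilizer generators = n - k
= 26 - 4
= 22

22


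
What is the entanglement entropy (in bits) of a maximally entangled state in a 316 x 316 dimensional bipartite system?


For a maximally entangled state in d x d:
S = log2(d) = log2(316)
= 8.3038

8.3038


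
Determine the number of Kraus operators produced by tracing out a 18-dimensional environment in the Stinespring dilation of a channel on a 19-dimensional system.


Tracing out the environment in an orthonormal basis {|i>_E} gives Kraus operators K_i = <i|_E U |0>_E.
Number of Kraus operators = dim(H_env) = d_env
= 18

18


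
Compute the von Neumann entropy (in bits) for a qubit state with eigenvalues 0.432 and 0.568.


S = -p*log2(p) - (1-p)*log2(1-p)
p = 0.4320, 1-p = 0.5680
= -0.4320 * log2(0.4320) - 0.5680 * log2(0.5680)
= -(-0.5231) - (-0.4635)
= 0.9866

0.9866


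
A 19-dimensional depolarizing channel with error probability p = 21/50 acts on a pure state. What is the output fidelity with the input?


F = (1-p) + p/d
= (1 - 0.4200) + 0.4200/19
= 0.5800 + 0.0221
= 0.6021

0.6021


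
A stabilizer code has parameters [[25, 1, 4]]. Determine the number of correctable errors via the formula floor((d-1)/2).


Code parameters: [[25, 1, 4]], distance d = 4.
Number of correctable errors = floor((d-1)/2)
= floor((4 - 1)/2)
= floor(3/2)
= 1

1


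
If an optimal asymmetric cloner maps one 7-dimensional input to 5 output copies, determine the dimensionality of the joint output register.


Output space = H^(tensor 5) where dim(H) = 7
dim = 7^5
= 49 (after 2 factors)
= 343 (after 3 factors)
= 2401 (after 4 factors)
= 16807 (after 5 factors)
= 16807

16807


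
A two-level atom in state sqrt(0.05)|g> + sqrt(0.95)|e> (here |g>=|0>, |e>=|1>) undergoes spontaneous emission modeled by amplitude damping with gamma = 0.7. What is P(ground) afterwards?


For amplitude damping with parameter gamma on state sqrt(a)|0> + sqrt(b)|1>:
alpha^2 = 0.05, beta^2 = 0.95
P(|0>) = alpha^2 + gamma * beta^2
= 0.05 + 0.7 * 0.95
= 0.05 + 0.6650
= 0.7150

0.7150


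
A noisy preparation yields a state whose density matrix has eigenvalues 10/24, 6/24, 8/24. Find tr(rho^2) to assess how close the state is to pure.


tr(rho^2) = sum of eigenvalues squared
= (10/24)^2 + (6/24)^2 + (8/24)^2
= (100 + 36 + 64) / 576
= 200/576
= 0.3472

0.3472


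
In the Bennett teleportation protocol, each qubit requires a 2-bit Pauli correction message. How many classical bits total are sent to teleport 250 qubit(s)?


Quantum teleportation requires 2 classical bits per qubit teleported.
250 qubit(s) -> 2 * 250 = 500 classical bits

500


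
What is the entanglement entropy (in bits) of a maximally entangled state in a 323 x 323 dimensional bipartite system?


For a maximally entangled state in d x d:
S = log2(d) = log2(323)
= 8.3354

8.3354


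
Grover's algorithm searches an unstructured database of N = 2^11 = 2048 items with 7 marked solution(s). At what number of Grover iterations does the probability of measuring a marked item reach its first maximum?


After j Grover iterations the success probability is P(j) = sin^2((2j+1)*theta), where sin(theta) = sqrt(k/N).
N = 2^11 = 2048, k = 7
sin(theta) = sqrt(k/N) = 0.05846339667
theta = arcsin(sqrt(k/N)) = 0.05849675234 rad
P(j) reaches its first maximum when (2j+1)*theta is as close as possible to pi/2, i.e. j = round(pi/(4*theta) - 1/2).
pi/(4*theta) - 1/2 = 12.9264
(For comparison, the common estimate pi/4 * sqrt(N/k) = 13.4340; the exact maximiser is used here.)
Optimal iterations = 13

13


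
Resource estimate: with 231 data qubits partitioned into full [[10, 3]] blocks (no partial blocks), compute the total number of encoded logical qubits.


Each code block uses 10 physical qubits for 3 logical qubit(s).
Number of complete blocks = floor(231 / 10) = 23
Logical qubits = 23 * 3
= 69

69


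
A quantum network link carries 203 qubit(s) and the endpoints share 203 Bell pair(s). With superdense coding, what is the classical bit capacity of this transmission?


Superdense coding allows 2 classical bits per shared entangled pair.
203 pair(s) -> 2 * 203 = 406 classical bits

406


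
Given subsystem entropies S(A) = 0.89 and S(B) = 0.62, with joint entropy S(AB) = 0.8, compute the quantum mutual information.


I(A:B) = S(A) + S(B) - S(AB)
= 0.89 + 0.62 - 0.8
= 0.7100

0.7100


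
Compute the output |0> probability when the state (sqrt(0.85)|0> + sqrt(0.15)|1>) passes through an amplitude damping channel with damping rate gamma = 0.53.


For amplitude damping with parameter gamma on state sqrt(a)|0> + sqrt(b)|1>:
alpha^2 = 0.85, beta^2 = 0.15
P(|0>) = alpha^2 + gamma * beta^2
= 0.85 + 0.53 * 0.15
= 0.85 + 0.0795
= 0.9295

0.9295


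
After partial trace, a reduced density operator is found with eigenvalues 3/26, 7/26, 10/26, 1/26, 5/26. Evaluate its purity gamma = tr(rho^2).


tr(rho^2) = sum of eigenvalues squared
= (3/26)^2 + (7/26)^2 + (10/26)^2 + (1/26)^2 + (5/26)^2
= (9 + 49 + 100 + 1 + 25) / 676
= 184/676
= 0.2722

0.2722


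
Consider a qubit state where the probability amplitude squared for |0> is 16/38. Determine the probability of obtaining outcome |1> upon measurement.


|alpha|^2 = 16/38 = 0.4211
|beta|^2 = 1 - 16/38 = 22/38 = 0.5789
P(|1>) = |beta|^2 = 0.5789

0.5789


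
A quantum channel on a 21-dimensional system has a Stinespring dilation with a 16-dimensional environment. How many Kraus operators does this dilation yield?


Tracing out the environment in an orthonormal basis {|i>_E} gives Kraus operators K_i = <i|_E U |0>_E.
Number of Kraus operators = dim(H_env) = d_env
= 16

16


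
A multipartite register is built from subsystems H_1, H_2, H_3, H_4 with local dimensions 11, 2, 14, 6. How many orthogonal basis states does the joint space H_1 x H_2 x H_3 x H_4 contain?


dim(H_1 x H_2 x H_3 x H_4) = 11 * 2 * 14 * 6
= 22 * 14 * 6
= 308 * 6
= 1848

1848


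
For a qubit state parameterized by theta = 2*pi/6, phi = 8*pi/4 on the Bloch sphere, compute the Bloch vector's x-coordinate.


theta = 1.0472, phi = 6.2832
r_x = sin(theta)*cos(phi) = 0.8660 * 1.0000
r_x = 0.8660

0.8660


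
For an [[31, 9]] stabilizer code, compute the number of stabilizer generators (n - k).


For an [[n,k]] stabilizer code:
Number of stabilizer generators = n - k
= 31 - 9
= 22

22


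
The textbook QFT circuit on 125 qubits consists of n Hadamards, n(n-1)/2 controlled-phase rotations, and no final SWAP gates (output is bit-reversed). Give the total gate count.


Hadamard gates: 125
Controlled rotations: n*(n-1)/2 = 125*124/2 = 7750
SWAP gates: 0 (omitted)
Total = 125 + 7750
= 7875

7875


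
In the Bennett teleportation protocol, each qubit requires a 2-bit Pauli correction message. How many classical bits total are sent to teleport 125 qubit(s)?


Quantum teleportation requires 2 classical bits per qubit teleported.
125 qubit(s) -> 2 * 125 = 250 classical bits

250


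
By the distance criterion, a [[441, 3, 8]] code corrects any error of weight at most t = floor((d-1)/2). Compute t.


Code parameters: [[441, 3, 8]], distance d = 8.
Number of correctable errors = floor((d-1)/2)
= floor((8 - 1)/2)
= floor(7/2)
= 3

3


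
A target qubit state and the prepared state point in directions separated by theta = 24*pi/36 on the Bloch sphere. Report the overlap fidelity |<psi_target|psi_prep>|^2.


For states separated by angle theta on Bloch sphere:
F = cos^2(theta/2)
theta = 24*pi/36 = 2.0944
theta/2 = 1.0472
cos(theta/2) = 0.5000
F = 0.2500

0.2500


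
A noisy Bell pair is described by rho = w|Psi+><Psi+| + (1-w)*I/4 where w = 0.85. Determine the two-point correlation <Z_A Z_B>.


|Psi+> = (|01> + |10>)/sqrt(2)
For the pure Bell state, <Z_A Z_B> = -1 (Bell-state Pauli correlator).
The maximally-mixed part I/4 has tr(I/4 * P tensor P) = 0 for any traceless Pauli P.
So <Z_A Z_B>_rho = w * (-1) + (1 - w) * 0
= 0.85 * (-1)
= -0.8500

-0.8500


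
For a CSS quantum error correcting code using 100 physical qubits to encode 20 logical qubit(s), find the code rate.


Code rate R = k/n
= 20/100
= 0.2000

0.2000


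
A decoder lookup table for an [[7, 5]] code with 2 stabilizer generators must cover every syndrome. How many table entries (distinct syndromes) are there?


Each stabilizer generator gives a binary (+1 or -1) measurement outcome.
With 2 independent generators:
Total syndromes = 2^2
= 4

4


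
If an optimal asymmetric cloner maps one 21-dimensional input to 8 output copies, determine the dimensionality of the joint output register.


Output space = H^(tensor 8) where dim(H) = 21
dim = 21^8
= 441 (after 2 factors)
= 9261 (after 3 factors)
= 194481 (after 4 factors)
= 4084101 (after 5 factors)
= 85766121 (after 6 factors)
= 1801088541 (after 7 factors)
= 37822859361 (after 8 factors)
= 37822859361

37822859361


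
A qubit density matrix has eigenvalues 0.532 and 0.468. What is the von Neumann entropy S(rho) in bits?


S = -p*log2(p) - (1-p)*log2(1-p)
p = 0.5320, 1-p = 0.4680
= -0.5320 * log2(0.5320) - 0.4680 * log2(0.4680)
= -(-0.4844) - (-0.5127)
= 0.9970

0.9970


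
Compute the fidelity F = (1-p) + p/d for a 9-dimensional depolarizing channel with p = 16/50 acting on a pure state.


F = (1-p) + p/d
= (1 - 0.3200) + 0.3200/9
= 0.6800 + 0.0356
= 0.7156

0.7156


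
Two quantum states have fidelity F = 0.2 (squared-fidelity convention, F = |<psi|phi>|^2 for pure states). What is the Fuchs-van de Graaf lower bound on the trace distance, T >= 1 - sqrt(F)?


Fuchs-van de Graaf (squared-fidelity convention): 1 - sqrt(F) <= T <= sqrt(1 - F).
Lower bound: T >= 1 - sqrt(F)
sqrt(F) = sqrt(0.2) = 0.4472
T >= 1 - 0.4472
T >= 0.5528

0.5528


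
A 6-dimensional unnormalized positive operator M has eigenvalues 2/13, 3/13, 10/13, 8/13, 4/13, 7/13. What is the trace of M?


tr(M) = sum of eigenvalues
= 2/13 + 3/13 + 10/13 + 8/13 + 4/13 + 7/13
= 34/13
= 2.6154

2.6154


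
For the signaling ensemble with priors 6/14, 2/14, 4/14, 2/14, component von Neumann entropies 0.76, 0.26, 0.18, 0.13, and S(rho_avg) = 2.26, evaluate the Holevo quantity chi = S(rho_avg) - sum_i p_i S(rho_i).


chi = S(rho) - sum_i p_i * S(rho_i)
Weighted entropy = 6/14 * 0.76 + 2/14 * 0.26 + 4/14 * 0.18 + 2/14 * 0.13
= 0.4329
chi = 2.26 - 0.4329
= 1.8271

1.8271


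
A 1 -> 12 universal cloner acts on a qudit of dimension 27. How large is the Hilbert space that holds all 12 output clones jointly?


Output space = H^(tensor 12) where dim(H) = 27
dim = 27^12
= 729 (after 2 factors)
= 19683 (after 3 factors)
= 531441 (after 4 factors)
= 14348907 (after 5 factors)
= 387420489 (after 6 factors)
= 10460353203 (after 7 factors)
= 282429536481 (after 8 factors)
= 7625597484987 (after 9 factors)
= 205891132094649 (after 10 factors)
= 5559060566555523 (after 11 factors)
= 150094635296999121 (after 12 factors)
= 150094635296999121

150094635296999121


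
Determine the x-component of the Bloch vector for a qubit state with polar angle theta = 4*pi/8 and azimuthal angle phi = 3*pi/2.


theta = 1.5708, phi = 4.7124
r_x = sin(theta)*cos(phi) = 1.0000 * 0.0000
r_x = 0.0000

0.0000


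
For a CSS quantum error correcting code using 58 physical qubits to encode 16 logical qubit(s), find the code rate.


Code rate R = k/n
= 16/58
= 0.2759

0.2759


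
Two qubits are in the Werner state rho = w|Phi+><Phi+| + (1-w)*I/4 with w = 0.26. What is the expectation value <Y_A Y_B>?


|Phi+> = (|00> + |11>)/sqrt(2)
For the pure Bell state, <Y_A Y_B> = -1 (Bell-state Pauli correlator).
The maximally-mixed part I/4 has tr(I/4 * P tensor P) = 0 for any traceless Pauli P.
So <Y_A Y_B>_rho = w * (-1) + (1 - w) * 0
= 0.26 * (-1)
= -0.2600

-0.2600


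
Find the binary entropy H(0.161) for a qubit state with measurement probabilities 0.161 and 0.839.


S = -p*log2(p) - (1-p)*log2(1-p)
p = 0.1610, 1-p = 0.8390
= -0.1610 * log2(0.1610) - 0.8390 * log2(0.8390)
= -(-0.4242) - (-0.2125)
= 0.6367

0.6367


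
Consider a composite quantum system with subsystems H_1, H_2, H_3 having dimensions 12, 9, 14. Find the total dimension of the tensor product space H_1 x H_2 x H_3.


dim(H_1 x H_2 x H_3) = 12 * 9 * 14
= 108 * 14
= 1512

1512


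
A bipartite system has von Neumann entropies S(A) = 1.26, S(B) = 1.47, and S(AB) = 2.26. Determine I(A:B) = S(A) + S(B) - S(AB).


I(A:B) = S(A) + S(B) - S(AB)
= 1.26 + 1.47 - 2.26
= 0.4700

0.4700


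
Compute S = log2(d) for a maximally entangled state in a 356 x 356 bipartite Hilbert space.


For a maximally entangled state in d x d:
S = log2(d) = log2(356)
= 8.4757

8.4757


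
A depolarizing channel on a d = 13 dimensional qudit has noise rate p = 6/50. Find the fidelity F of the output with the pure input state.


F = (1-p) + p/d
= (1 - 0.1200) + 0.1200/13
= 0.8800 + 0.0092
= 0.8892

0.8892


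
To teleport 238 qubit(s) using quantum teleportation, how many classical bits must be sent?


Quantum teleportation requires 2 classical bits per qubit teleported.
238 qubit(s) -> 2 * 238 = 476 classical bits

476


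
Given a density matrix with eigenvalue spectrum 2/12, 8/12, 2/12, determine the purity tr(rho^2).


tr(rho^2) = sum of eigenvalues squared
= (2/12)^2 + (8/12)^2 + (2/12)^2
= (4 + 64 + 4) / 144
= 72/144
= 0.5000

0.5000


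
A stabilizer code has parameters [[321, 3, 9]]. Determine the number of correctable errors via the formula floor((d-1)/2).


Code parameters: [[321, 3, 9]], distance d = 9.
Number of correctable errors = floor((d-1)/2)
= floor((9 - 1)/2)
= floor(8/2)
= 4

4


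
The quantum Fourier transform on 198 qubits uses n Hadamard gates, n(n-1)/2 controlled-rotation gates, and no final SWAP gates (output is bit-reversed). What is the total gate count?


Hadamard gates: 198
Controlled rotations: n*(n-1)/2 = 198*197/2 = 19503
SWAP gates: 0 (omitted)
Total = 198 + 19503
= 19701

19701


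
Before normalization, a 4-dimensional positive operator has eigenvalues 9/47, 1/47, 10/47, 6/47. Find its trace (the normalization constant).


tr(M) = sum of eigenvalues
= 9/47 + 1/47 + 10/47 + 6/47
= 26/47
= 0.5532

0.5532


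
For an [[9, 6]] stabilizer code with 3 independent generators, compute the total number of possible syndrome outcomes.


Each stabilizer generator gives a binary (+1 or -1) measurement outcome.
With 3 independent generators:
Total syndromes = 2^3
= 8

8


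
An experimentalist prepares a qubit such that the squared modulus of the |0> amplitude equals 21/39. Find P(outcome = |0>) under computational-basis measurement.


|alpha|^2 = 21/39 = 0.5385
|beta|^2 = 1 - 21/39 = 18/39 = 0.4615
P(|0>) = |alpha|^2 = 0.5385

0.5385


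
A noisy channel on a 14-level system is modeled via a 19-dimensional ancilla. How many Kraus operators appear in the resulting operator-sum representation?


Tracing out the environment in an orthonormal basis {|i>_E} gives Kraus operators K_i = <i|_E U |0>_E.
Number of Kraus operators = dim(H_env) = d_env
= 19

19


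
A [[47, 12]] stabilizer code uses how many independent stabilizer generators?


For an [[n,k]] stabilizer code:
Number of stabilizer generators = n - k
= 47 - 12
= 35

35


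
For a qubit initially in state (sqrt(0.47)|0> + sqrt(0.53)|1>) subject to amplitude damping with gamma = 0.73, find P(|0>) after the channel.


For amplitude damping with parameter gamma on state sqrt(a)|0> + sqrt(b)|1>:
alpha^2 = 0.47, beta^2 = 0.53
P(|0>) = alpha^2 + gamma * beta^2
= 0.47 + 0.73 * 0.53
= 0.47 + 0.3869
= 0.8569

0.8569


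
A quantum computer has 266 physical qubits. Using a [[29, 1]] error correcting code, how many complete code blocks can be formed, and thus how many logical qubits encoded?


Each code block uses 29 physical qubits for 1 logical qubit(s).
Number of complete blocks = floor(266 / 29) = 9
Logical qubits = 9 * 1
= 9

9


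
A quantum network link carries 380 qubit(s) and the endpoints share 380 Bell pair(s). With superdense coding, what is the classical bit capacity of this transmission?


Superdense coding allows 2 classical bits per shared entangled pair.
380 pair(s) -> 2 * 380 = 760 classical bits

760


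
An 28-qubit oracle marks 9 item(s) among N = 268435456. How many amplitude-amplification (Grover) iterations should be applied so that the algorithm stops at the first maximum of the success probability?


After j Grover iterations the success probability is P(j) = sin^2((2j+1)*theta), where sin(theta) = sqrt(k/N).
N = 2^28 = 268435456, k = 9
sin(theta) = sqrt(k/N) = 0.0001831054688
theta = arcsin(sqrt(k/N)) = 0.0001831054698 rad
P(j) reaches its first maximum when (2j+1)*theta is as close as possible to pi/2, i.e. j = round(pi/(4*theta) - 1/2).
pi/(4*theta) - 1/2 = 4288.8211
(For comparison, the common estimate pi/4 * sqrt(N/k) = 4289.3212; the exact maximiser is used here.)
Optimal iterations = 4289

4289


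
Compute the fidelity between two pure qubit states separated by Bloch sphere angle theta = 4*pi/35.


For states separated by angle theta on Bloch sphere:
F = cos^2(theta/2)
theta = 4*pi/35 = 0.3590
theta/2 = 0.1795
cos(theta/2) = 0.9839
F = 0.9681

0.9681


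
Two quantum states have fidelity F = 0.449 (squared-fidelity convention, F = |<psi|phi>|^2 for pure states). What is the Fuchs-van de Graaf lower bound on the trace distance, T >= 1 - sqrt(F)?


Fuchs-van de Graaf (squared-fidelity convention): 1 - sqrt(F) <= T <= sqrt(1 - F).
Lower bound: T >= 1 - sqrt(F)
sqrt(F) = sqrt(0.449) = 0.6701
T >= 1 - 0.6701
T >= 0.3299

0.3299


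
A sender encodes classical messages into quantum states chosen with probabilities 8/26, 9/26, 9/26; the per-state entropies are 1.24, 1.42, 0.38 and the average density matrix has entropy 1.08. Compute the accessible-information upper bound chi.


chi = S(rho) - sum_i p_i * S(rho_i)
Weighted entropy = 8/26 * 1.24 + 9/26 * 1.42 + 9/26 * 0.38
= 1.0046
chi = 1.08 - 1.0046
= 0.0754

0.0754


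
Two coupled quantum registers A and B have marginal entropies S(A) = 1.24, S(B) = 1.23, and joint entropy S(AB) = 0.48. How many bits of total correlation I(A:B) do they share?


I(A:B) = S(A) + S(B) - S(AB)
= 1.24 + 1.23 - 0.48
= 1.9900

1.9900


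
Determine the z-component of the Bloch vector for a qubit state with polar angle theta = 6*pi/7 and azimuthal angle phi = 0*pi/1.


theta = 2.6928, phi = 0.0000
r_z = cos(theta) = -0.9010

-0.9010


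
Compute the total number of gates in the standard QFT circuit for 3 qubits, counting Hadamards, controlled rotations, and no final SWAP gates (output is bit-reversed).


Hadamard gates: 3
Controlled rotations: n*(n-1)/2 = 3*2/2 = 3
SWAP gates: 0 (omitted)
Total = 3 + 3
= 6

6


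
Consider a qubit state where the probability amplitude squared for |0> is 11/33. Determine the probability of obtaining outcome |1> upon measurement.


|alpha|^2 = 11/33 = 0.3333
|beta|^2 = 1 - 11/33 = 22/33 = 0.6667
P(|1>) = |beta|^2 = 0.6667

0.6667


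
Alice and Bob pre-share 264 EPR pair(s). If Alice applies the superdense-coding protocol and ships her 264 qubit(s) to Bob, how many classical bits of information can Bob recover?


Superdense coding allows 2 classical bits per shared entangled pair.
264 pair(s) -> 2 * 264 = 528 classical bits

528


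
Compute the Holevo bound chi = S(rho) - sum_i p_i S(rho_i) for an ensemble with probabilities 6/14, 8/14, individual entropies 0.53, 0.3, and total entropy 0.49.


chi = S(rho) - sum_i p_i * S(rho_i)
Weighted entropy = 6/14 * 0.53 + 8/14 * 0.3
= 0.3986
chi = 0.49 - 0.3986
= 0.0914

0.0914


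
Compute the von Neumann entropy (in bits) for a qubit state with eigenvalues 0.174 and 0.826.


S = -p*log2(p) - (1-p)*log2(1-p)
p = 0.1740, 1-p = 0.8260
= -0.1740 * log2(0.1740) - 0.8260 * log2(0.8260)
= -(-0.4390) - (-0.2278)
= 0.6668

0.6668


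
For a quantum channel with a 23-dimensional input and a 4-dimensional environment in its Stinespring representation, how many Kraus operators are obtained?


Tracing out the environment in an orthonormal basis {|i>_E} gives Kraus operators K_i = <i|_E U |0>_E.
Number of Kraus operators = dim(H_env) = d_env
= 4

4


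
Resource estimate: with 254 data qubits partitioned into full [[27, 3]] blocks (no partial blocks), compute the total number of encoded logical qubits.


Each code block uses 27 physical qubits for 3 logical qubit(s).
Number of complete blocks = floor(254 / 27) = 9
Logical qubits = 9 * 3
= 27

27


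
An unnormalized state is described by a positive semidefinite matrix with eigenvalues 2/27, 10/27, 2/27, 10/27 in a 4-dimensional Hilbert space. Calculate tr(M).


tr(M) = sum of eigenvalues
= 2/27 + 10/27 + 2/27 + 10/27
= 24/27
= 0.8889

0.8889


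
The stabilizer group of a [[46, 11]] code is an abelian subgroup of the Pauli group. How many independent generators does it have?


For an [[n,k]] stabilizer code:
Number of stabilizer generators = n - k
= 46 - 11
= 35

35


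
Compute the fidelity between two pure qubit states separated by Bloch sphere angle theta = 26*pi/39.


For states separated by angle theta on Bloch sphere:
F = cos^2(theta/2)
theta = 26*pi/39 = 2.0944
theta/2 = 1.0472
cos(theta/2) = 0.5000
F = 0.2500

0.2500


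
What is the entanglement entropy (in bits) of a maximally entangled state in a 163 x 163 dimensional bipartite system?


For a maximally entangled state in d x d:
S = log2(d) = log2(163)
= 7.3487

7.3487


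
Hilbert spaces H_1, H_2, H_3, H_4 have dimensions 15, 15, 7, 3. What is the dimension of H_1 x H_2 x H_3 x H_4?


dim(H_1 x H_2 x H_3 x H_4) = 15 * 15 * 7 * 3
= 225 * 7 * 3
= 1575 * 3
= 4725

4725


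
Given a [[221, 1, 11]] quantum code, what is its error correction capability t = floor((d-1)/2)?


Code parameters: [[221, 1, 11]], distance d = 11.
Number of correctable errors = floor((d-1)/2)
= floor((11 - 1)/2)
= floor(10/2)
= 5

5


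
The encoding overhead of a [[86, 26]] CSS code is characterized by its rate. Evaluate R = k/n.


Code rate R = k/n
= 26/86
= 0.3023

0.3023


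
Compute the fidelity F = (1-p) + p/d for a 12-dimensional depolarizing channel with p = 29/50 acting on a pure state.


F = (1-p) + p/d
= (1 - 0.5800) + 0.5800/12
= 0.4200 + 0.0483
= 0.4683

0.4683


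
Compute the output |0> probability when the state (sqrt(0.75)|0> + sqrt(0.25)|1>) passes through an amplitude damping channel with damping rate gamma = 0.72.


For amplitude damping with parameter gamma on state sqrt(a)|0> + sqrt(b)|1>:
alpha^2 = 0.75, beta^2 = 0.25
P(|0>) = alpha^2 + gamma * beta^2
= 0.75 + 0.72 * 0.25
= 0.75 + 0.1800
= 0.9300

0.9300


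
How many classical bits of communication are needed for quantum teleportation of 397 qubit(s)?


Quantum teleportation requires 2 classical bits per qubit teleported.
397 qubit(s) -> 2 * 397 = 794 classical bits

794


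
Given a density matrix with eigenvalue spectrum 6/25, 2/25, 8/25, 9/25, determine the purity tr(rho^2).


tr(rho^2) = sum of eigenvalues squared
= (6/25)^2 + (2/25)^2 + (8/25)^2 + (9/25)^2
= (36 + 4 + 64 + 81) / 625
= 185/625
= 0.2960

0.2960


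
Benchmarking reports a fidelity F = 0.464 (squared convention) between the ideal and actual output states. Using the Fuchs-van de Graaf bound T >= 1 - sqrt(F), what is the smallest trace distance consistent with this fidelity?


Fuchs-van de Graaf (squared-fidelity convention): 1 - sqrt(F) <= T <= sqrt(1 - F).
Lower bound: T >= 1 - sqrt(F)
sqrt(F) = sqrt(0.464) = 0.6812
T >= 1 - 0.6812
T >= 0.3188

0.3188


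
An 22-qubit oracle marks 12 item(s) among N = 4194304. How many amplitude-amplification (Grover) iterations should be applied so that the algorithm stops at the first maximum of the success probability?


After j Grover iterations the success probability is P(j) = sin^2((2j+1)*theta), where sin(theta) = sqrt(k/N).
N = 2^22 = 4194304, k = 12
sin(theta) = sqrt(k/N) = 0.001691455867
theta = arcsin(sqrt(k/N)) = 0.001691456673 rad
P(j) reaches its first maximum when (2j+1)*theta is as close as possible to pi/2, i.e. j = round(pi/(4*theta) - 1/2).
pi/(4*theta) - 1/2 = 463.8324
(For comparison, the common estimate pi/4 * sqrt(N/k) = 464.3326; the exact maximiser is used here.)
Optimal iterations = 464

464


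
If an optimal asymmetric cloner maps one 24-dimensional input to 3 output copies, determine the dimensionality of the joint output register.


Output space = H^(tensor 3) where dim(H) = 24
dim = 24^3
= 576 (after 2 factors)
= 13824 (after 3 factors)
= 13824

13824


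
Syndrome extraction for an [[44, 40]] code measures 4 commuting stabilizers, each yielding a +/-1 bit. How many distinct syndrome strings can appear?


Each stabilizer generator gives a binary (+1 or -1) measurement outcome.
With 4 independent generators:
Total syndromes = 2^4
= 16

16


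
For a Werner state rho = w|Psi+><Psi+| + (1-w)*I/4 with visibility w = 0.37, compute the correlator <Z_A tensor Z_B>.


|Psi+> = (|01> + |10>)/sqrt(2)
For the pure Bell state, <Z_A Z_B> = -1 (Bell-state Pauli correlator).
The maximally-mixed part I/4 has tr(I/4 * P tensor P) = 0 for any traceless Pauli P.
So <Z_A Z_B>_rho = w * (-1) + (1 - w) * 0
= 0.37 * (-1)
= -0.3700

-0.3700


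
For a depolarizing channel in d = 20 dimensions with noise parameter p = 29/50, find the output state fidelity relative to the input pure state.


F = (1-p) + p/d
= (1 - 0.5800) + 0.5800/20
= 0.4200 + 0.0290
= 0.4490

0.4490


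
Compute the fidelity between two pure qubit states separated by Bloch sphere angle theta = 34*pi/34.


For states separated by angle theta on Bloch sphere:
F = cos^2(theta/2)
theta = 34*pi/34 = 3.1416
theta/2 = 1.5708
cos(theta/2) = 0.0000
F = 0.0000

0.0000


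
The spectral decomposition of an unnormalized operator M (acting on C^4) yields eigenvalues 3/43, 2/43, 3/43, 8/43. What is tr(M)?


tr(M) = sum of eigenvalues
= 3/43 + 2/43 + 3/43 + 8/43
= 16/43
= 0.3721

0.3721


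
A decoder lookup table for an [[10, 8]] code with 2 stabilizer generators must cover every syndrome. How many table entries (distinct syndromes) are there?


Each stabilizer generator gives a binary (+1 or -1) measurement outcome.
With 2 independent generators:
Total syndromes = 2^2
= 4

4


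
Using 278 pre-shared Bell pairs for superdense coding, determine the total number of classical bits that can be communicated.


Superdense coding allows 2 classical bits per shared entangled pair.
278 pair(s) -> 2 * 278 = 556 classical bits

556


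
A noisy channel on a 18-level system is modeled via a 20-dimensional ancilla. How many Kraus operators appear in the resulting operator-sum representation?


Tracing out the environment in an orthonormal basis {|i>_E} gives Kraus operators K_i = <i|_E U |0>_E.
Number of Kraus operators = dim(H_env) = d_env
= 20

20


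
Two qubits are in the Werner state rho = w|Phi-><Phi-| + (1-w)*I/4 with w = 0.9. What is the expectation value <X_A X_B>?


|Phi-> = (|00> - |11>)/sqrt(2)
For the pure Bell state, <X_A X_B> = -1 (Bell-state Pauli correlator).
The maximally-mixed part I/4 has tr(I/4 * P tensor P) = 0 for any traceless Pauli P.
So <X_A X_B>_rho = w * (-1) + (1 - w) * 0
= 0.9 * (-1)
= -0.9000

-0.9000


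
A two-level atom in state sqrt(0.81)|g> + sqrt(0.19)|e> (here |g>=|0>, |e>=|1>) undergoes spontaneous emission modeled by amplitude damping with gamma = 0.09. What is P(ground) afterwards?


For amplitude damping with parameter gamma on state sqrt(a)|0> + sqrt(b)|1>:
alpha^2 = 0.81, beta^2 = 0.19
P(|0>) = alpha^2 + gamma * beta^2
= 0.81 + 0.09 * 0.19
= 0.81 + 0.0171
= 0.8271

0.8271


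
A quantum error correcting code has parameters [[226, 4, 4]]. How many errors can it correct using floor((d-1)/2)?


Code parameters: [[226, 4, 4]], distance d = 4.
Number of correctable errors = floor((d-1)/2)
= floor((4 - 1)/2)
= floor(3/2)
= 1

1


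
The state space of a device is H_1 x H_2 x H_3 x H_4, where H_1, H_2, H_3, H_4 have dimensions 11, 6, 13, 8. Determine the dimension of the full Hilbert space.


dim(H_1 x H_2 x H_3 x H_4) = 11 * 6 * 13 * 8
= 66 * 13 * 8
= 858 * 8
= 6864

6864


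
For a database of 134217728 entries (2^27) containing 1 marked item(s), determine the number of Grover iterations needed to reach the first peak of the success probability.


After j Grover iterations the success probability is P(j) = sin^2((2j+1)*theta), where sin(theta) = sqrt(k/N).
N = 2^27 = 134217728, k = 1
sin(theta) = sqrt(k/N) = 8.631674575e-05
theta = arcsin(sqrt(k/N)) = 8.631674586e-05 rad
P(j) reaches its first maximum when (2j+1)*theta is as close as possible to pi/2, i.e. j = round(pi/(4*theta) - 1/2).
pi/(4*theta) - 1/2 = 9098.5242
(For comparison, the common estimate pi/4 * sqrt(N/k) = 9099.0243; the exact maximiser is used here.)
Optimal iterations = 9099

9099


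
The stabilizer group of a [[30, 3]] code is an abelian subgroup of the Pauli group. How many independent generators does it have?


For an [[n,k]] stabilizer code:
Number of stabilizer generators = n - k
= 30 - 3
= 27

27


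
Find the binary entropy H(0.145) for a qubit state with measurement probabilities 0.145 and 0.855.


S = -p*log2(p) - (1-p)*log2(1-p)
p = 0.1450, 1-p = 0.8550
= -0.1450 * log2(0.1450) - 0.8550 * log2(0.8550)
= -(-0.4040) - (-0.1932)
= 0.5972

0.5972


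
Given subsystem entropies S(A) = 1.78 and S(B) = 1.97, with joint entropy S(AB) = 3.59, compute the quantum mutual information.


I(A:B) = S(A) + S(B) - S(AB)
= 1.78 + 1.97 - 3.59
= 0.1600

0.1600


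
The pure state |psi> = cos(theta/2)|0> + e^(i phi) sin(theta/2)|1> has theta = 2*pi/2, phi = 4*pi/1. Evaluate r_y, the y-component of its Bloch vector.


theta = 3.1416, phi = 12.5664
r_y = sin(theta)*sin(phi) = 0.0000 * 0.0000
r_y = 0.0000

0.0000


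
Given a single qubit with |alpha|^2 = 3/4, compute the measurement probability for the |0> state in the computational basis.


|alpha|^2 = 3/4 = 0.7500
|beta|^2 = 1 - 3/4 = 1/4 = 0.2500
P(|0>) = |alpha|^2 = 0.7500

0.7500


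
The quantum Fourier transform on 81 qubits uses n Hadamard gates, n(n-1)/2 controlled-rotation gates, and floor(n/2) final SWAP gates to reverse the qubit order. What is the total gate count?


Hadamard gates: 81
Controlled rotations: n*(n-1)/2 = 81*80/2 = 3240
SWAP gates: floor(n/2) = floor(81/2) = 40
Total = 81 + 3240 + 40
= 3361

3361


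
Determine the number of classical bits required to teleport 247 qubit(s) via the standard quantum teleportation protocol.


Quantum teleportation requires 2 classical bits per qubit teleported.
247 qubit(s) -> 2 * 247 = 494 classical bits

494


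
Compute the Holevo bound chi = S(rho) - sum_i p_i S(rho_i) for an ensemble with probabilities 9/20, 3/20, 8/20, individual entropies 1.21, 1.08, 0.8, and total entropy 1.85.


chi = S(rho) - sum_i p_i * S(rho_i)
Weighted entropy = 9/20 * 1.21 + 3/20 * 1.08 + 8/20 * 0.8
= 1.0265
chi = 1.85 - 1.0265
= 0.8235

0.8235


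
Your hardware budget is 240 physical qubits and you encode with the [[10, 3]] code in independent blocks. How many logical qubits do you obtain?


Each code block uses 10 physical qubits for 3 logical qubit(s).
Number of complete blocks = floor(240 / 10) = 24
Logical qubits = 24 * 3
= 72

72


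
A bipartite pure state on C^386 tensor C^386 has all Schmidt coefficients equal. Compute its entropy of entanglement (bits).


For a maximally entangled state in d x d:
S = log2(d) = log2(386)
= 8.5925

8.5925


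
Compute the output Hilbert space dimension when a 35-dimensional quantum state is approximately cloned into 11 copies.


Output space = H^(tensor 11) where dim(H) = 35
dim = 35^11
= 1225 (after 2 factors)
= 42875 (after 3 factors)
= 1500625 (after 4 factors)
= 52521875 (after 5 factors)
= 1838265625 (after 6 factors)
= 64339296875 (after 7 factors)
= 2251875390625 (after 8 factors)
= 78815638671875 (after 9 factors)
= 2758547353515625 (after 10 factors)
= 96549157373046875 (after 11 factors)
= 96549157373046875

96549157373046875
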